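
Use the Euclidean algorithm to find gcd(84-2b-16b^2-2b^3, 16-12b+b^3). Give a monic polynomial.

Apply the Euclidean algorithm:
  -2b^3-16b^2-2b+84 = (-2)(b^3-12b+16) + (-16b^2-26b+116)
  b^3-12b+16 = (-(1/16)b+13/128)(-16b^2-26b+116) + (-(135/64)b+135/32)
  -16b^2-26b+116 = ((1024/135)b+3712/135)(-(135/64)b+135/32) + (0)
Last nonzero remainder: -(135/64)b+135/32. Dividing through by -135/64 gives the monic gcd b-2.

-2+b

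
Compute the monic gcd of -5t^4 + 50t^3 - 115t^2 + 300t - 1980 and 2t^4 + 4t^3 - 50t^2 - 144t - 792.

Euclidean algorithm in ℚ[t]:
  -5t^4 + 50t^3 - 115t^2 + 300t - 1980 = (-5/2)(2t^4 + 4t^3 - 50t^2 - 144t - 792) + (60t^3 - 240t^2 - 60t - 3960)
  2t^4 + 4t^3 - 50t^2 - 144t - 792 = ((1/30)t + 1/5)(60t^3 - 240t^2 - 60t - 3960) + (0)
Last nonzero remainder: 60t^3 - 240t^2 - 60t - 3960. Dividing through by 60 gives the monic gcd t^3 - 4t^2 - t - 66.

t^3 - 4t^2 - t - 66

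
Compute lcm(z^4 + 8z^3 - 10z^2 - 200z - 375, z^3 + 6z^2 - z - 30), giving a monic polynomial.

z^5 + 6z^4 - 26z^3 - 180z^2 + 25z + 750

Euclidean algorithm in ℚ[z]:
  z^4 + 8z^3 - 10z^2 - 200z - 375 = (z + 2)(z^3 + 6z^2 - z - 30) + (-21z^2 - 168z - 315)
  z^3 + 6z^2 - z - 30 = (-(1/21)z + 2/21)(-21z^2 - 168z - 315) + (0)
Last nonzero remainder: -21z^2 - 168z - 315. Dividing through by -21 gives the monic gcd z^2 + 8z + 15.
Then lcm(f, g) = f·g / gcd(f, g); expanding and making the result monic gives the answer.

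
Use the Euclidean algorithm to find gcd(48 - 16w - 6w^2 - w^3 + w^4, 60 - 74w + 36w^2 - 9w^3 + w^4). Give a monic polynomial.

Euclidean algorithm in ℚ[w]:
  w^4 - w^3 - 6w^2 - 16w + 48 = (w^4 - 9w^3 + 36w^2 - 74w + 60) + (8w^3 - 42w^2 + 58w - 12)
  w^4 - 9w^3 + 36w^2 - 74w + 60 = ((1/8)w - 15/32)(8w^3 - 42w^2 + 58w - 12) + ((145/16)w^2 - (725/16)w + 435/8)
  8w^3 - 42w^2 + 58w - 12 = ((128/145)w - 32/145)((145/16)w^2 - (725/16)w + 435/8) + (0)
Last nonzero remainder: (145/16)w^2 - (725/16)w + 435/8. Dividing through by 145/16 gives the monic gcd w^2 - 5w + 6.

6 - 5w + w^2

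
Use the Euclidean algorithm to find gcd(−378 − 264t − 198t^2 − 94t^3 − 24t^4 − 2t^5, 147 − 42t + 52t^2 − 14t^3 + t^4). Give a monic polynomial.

3 + t^2

By polynomial division,
  −2t^5 − 24t^4 − 94t^3 − 198t^2 − 264t − 378 = (−2t − 52)(t^4 − 14t^3 + 52t^2 − 42t + 147) + (−718t^3 + 2422t^2 − 2154t + 7266)
  t^4 − 14t^3 + 52t^2 − 42t + 147 = (−(1/718)t + 3815/257762)(−718t^3 + 2422t^2 − 2154t + 7266) + ((1695204/128881)t^2 + 5085612/128881)
  −718t^3 + 2422t^2 − 2154t + 7266 = (−(46268279/847602)t + 22296413/121086)((1695204/128881)t^2 + 5085612/128881) + (0)
Last nonzero remainder: (1695204/128881)t^2 + 5085612/128881. Dividing through by 1695204/128881 gives the monic gcd t^2 + 3.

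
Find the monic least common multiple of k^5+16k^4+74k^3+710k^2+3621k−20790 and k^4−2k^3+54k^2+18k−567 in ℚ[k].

k^6+19k^5+122k^4+932k^3+5751k^2−9927k−62370

Apply the Euclidean algorithm:
  k^5+16k^4+74k^3+710k^2+3621k−20790 = (k+18)(k^4−2k^3+54k^2+18k−567) + (56k^3−280k^2+3864k−10584)
  k^4−2k^3+54k^2+18k−567 = ((1/56)k+3/56)(56k^3−280k^2+3864k−10584) + (0)
Last nonzero remainder: 56k^3−280k^2+3864k−10584. Dividing through by 56 gives the monic gcd k^3−5k^2+69k−189.
Then lcm(f, g) = f·g / gcd(f, g); expanding and making the result monic gives the answer.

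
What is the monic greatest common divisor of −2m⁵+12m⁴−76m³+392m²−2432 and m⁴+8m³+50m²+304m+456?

m³+2m²+38m+76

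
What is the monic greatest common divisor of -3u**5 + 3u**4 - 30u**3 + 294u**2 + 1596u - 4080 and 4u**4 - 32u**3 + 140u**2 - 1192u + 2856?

u**2 + 2u + 34

Repeated division with remainder:
  -3u**5 + 3u**4 - 30u**3 + 294u**2 + 1596u - 4080 = (-(3/4)u - 21/4)(4u**4 - 32u**3 + 140u**2 - 1192u + 2856) + (-93u**3 + 135u**2 - 2520u + 10914)
  4u**4 - 32u**3 + 140u**2 - 1192u + 2856 = (-(4/93)u + 812/2883)(-93u**3 + 135u**2 - 2520u + 10914) + (-(6160/961)u**2 - (12320/961)u - 209440/961)
  -93u**3 + 135u**2 - 2520u + 10914 = ((89373/6160)u - 308481/6160)(-(6160/961)u**2 - (12320/961)u - 209440/961) + (0)
Last nonzero remainder: -(6160/961)u**2 - (12320/961)u - 209440/961. Dividing through by -6160/961 gives the monic gcd u**2 + 2u + 34.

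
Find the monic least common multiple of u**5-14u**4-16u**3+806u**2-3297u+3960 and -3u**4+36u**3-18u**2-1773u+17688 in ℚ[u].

By polynomial division,
  u**5-14u**4-16u**3+806u**2-3297u+3960 = (-(1/3)u+2/3)(-3u**4+36u**3-18u**2-1773u+17688) + (-46u**3+227u**2+3781u-7832)
  -3u**4+36u**3-18u**2-1773u+17688 = ((3/46)u-975/2116)(-46u**3+227u**2+3781u-7832) + (-(338541/2116)u**2+(1015623/2116)u+7447902/529)
  -46u**3+227u**2+3781u-7832 = ((97336/338541)u-188324/338541)(-(338541/2116)u**2+(1015623/2116)u+7447902/529) + (0)
Last nonzero remainder: -(338541/2116)u**2+(1015623/2116)u+7447902/529. Dividing through by -338541/2116 gives the monic gcd u**2-3u-88.
Then lcm(f, g) = f·g / gcd(f, g); expanding and making the result monic gives the answer.

u**7-23u**6+177u**5+12u**4-11623u**3+87635u**2-256539u+265320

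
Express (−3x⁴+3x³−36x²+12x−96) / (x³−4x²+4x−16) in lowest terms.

(−3x²+3x−24)/(x−4)

Euclidean algorithm in ℚ[x]:
  −3x⁴+3x³−36x²+12x−96 = (−3x−9)(x³−4x²+4x−16) + (−60x²−240)
  x³−4x²+4x−16 = (−(1/60)x+1/15)(−60x²−240) + (0)
Last nonzero remainder: −60x²−240. Dividing through by −60 gives the monic gcd x²+4.
Cancel x²+4 from numerator and denominator to get the reduced form.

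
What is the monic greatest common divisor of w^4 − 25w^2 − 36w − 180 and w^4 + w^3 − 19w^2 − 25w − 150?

w^3 + 6w^2 + 11w + 30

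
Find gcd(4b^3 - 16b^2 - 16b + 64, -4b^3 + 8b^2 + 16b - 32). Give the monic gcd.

Apply the Euclidean algorithm:
  4b^3 - 16b^2 - 16b + 64 = (-1)(-4b^3 + 8b^2 + 16b - 32) + (-8b^2 + 32)
  -4b^3 + 8b^2 + 16b - 32 = ((1/2)b - 1)(-8b^2 + 32) + (0)
Last nonzero remainder: -8b^2 + 32. Dividing through by -8 gives the monic gcd b^2 - 4.

b^2 - 4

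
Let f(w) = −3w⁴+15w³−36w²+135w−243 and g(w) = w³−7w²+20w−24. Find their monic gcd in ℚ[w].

Euclidean algorithm in ℚ[w]:
  −3w⁴+15w³−36w²+135w−243 = (−3w−6)(w³−7w²+20w−24) + (−18w²+183w−387)
  w³−7w²+20w−24 = (−(1/18)w−19/108)(−18w²+183w−387) + ((1105/36)w−1105/12)
  −18w²+183w−387 = (−(648/1105)w+4644/1105)((1105/36)w−1105/12) + (0)
Last nonzero remainder: (1105/36)w−1105/12. Dividing through by 1105/36 gives the monic gcd w−3.

w−3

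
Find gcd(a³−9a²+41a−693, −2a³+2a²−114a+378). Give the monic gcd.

Repeated division with remainder:
  a³−9a²+41a−693 = (−1/2)(−2a³+2a²−114a+378) + (−8a²−16a−504)
  −2a³+2a²−114a+378 = ((1/4)a−3/4)(−8a²−16a−504) + (0)
Last nonzero remainder: −8a²−16a−504. Dividing through by −8 gives the monic gcd a²+2a+63.

a²+2a+63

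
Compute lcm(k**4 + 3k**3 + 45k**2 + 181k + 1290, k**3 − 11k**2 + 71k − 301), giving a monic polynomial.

k**5 − 4k**4 + 24k**3 − 134k**2 + 23k − 9030

By polynomial division,
  k**4 + 3k**3 + 45k**2 + 181k + 1290 = (k + 14)(k**3 − 11k**2 + 71k − 301) + (128k**2 − 512k + 5504)
  k**3 − 11k**2 + 71k − 301 = ((1/128)k − 7/128)(128k**2 − 512k + 5504) + (0)
Last nonzero remainder: 128k**2 − 512k + 5504. Dividing through by 128 gives the monic gcd k**2 − 4k + 43.
Then lcm(f, g) = f·g / gcd(f, g); expanding and making the result monic gives the answer.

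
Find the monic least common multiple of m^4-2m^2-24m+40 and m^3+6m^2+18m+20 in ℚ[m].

m^5+2m^4-2m^3-28m^2-8m+80

Repeated division with remainder:
  m^4-2m^2-24m+40 = (m-6)(m^3+6m^2+18m+20) + (16m^2+64m+160)
  m^3+6m^2+18m+20 = ((1/16)m+1/8)(16m^2+64m+160) + (0)
Last nonzero remainder: 16m^2+64m+160. Dividing through by 16 gives the monic gcd m^2+4m+10.
Then lcm(f, g) = f·g / gcd(f, g); expanding and making the result monic gives the answer.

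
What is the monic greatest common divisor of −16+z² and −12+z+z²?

Repeated division with remainder:
  z²−16 = (z²+z−12) + (−z−4)
  z²+z−12 = (−z+3)(−z−4) + (0)
Last nonzero remainder: −z−4. Dividing through by −1 gives the monic gcd z+4.

4+z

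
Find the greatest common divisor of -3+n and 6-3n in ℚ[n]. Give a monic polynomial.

Apply the Euclidean algorithm:
  n-3 = (-1/3)(-3n+6) + (-1)
  -3n+6 = (3n-6)(-1) + (0)
The last nonzero remainder is the constant -1, so the polynomials are coprime and gcd = 1.

1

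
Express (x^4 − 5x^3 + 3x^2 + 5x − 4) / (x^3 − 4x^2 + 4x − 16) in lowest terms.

Apply the Euclidean algorithm:
  x^4 − 5x^3 + 3x^2 + 5x − 4 = (x − 1)(x^3 − 4x^2 + 4x − 16) + (−5x^2 + 25x − 20)
  x^3 − 4x^2 + 4x − 16 = (−(1/5)x − 1/5)(−5x^2 + 25x − 20) + (5x − 20)
  −5x^2 + 25x − 20 = (−x + 1)(5x − 20) + (0)
Last nonzero remainder: 5x − 20. Dividing through by 5 gives the monic gcd x − 4.
Cancel x − 4 from numerator and denominator to get the reduced form.

(x^3 − x^2 − x + 1)/(x^2 + 4)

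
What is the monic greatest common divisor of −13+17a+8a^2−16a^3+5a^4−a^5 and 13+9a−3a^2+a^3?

Apply the Euclidean algorithm:
  −a^5+5a^4−16a^3+8a^2+17a−13 = (−a^2+2a−1)(a^3−3a^2+9a+13) + (0)
The last nonzero remainder a^3−3a^2+9a+13 is already monic.

13+9a−3a^2+a^3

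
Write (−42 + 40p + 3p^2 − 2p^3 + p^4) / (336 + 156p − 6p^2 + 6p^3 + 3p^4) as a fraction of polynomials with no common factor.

Repeated division with remainder:
  p^4 − 2p^3 + 3p^2 + 40p − 42 = (1/3)(3p^4 + 6p^3 − 6p^2 + 156p + 336) + (−4p^3 + 5p^2 − 12p − 154)
  3p^4 + 6p^3 − 6p^2 + 156p + 336 = (−(3/4)p − 39/16)(−4p^3 + 5p^2 − 12p − 154) + (−(45/16)p^2 + (45/4)p − 315/8)
  −4p^3 + 5p^2 − 12p − 154 = ((64/45)p + 176/45)(−(45/16)p^2 + (45/4)p − 315/8) + (0)
Last nonzero remainder: −(45/16)p^2 + (45/4)p − 315/8. Dividing through by −45/16 gives the monic gcd p^2 − 4p + 14.
Cancel p^2 − 4p + 14 from numerator and denominator to get the reduced form.

(−3 + 2p + p^2)/(24 + 18p + 3p^2)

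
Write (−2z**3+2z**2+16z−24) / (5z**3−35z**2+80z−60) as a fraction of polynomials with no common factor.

(−2z−6)/(5z−15)

Repeated division with remainder:
  −2z**3+2z**2+16z−24 = (−2/5)(5z**3−35z**2+80z−60) + (−12z**2+48z−48)
  5z**3−35z**2+80z−60 = (−(5/12)z+5/4)(−12z**2+48z−48) + (0)
Last nonzero remainder: −12z**2+48z−48. Dividing through by −12 gives the monic gcd z**2−4z+4.
Cancel z**2−4z+4 from numerator and denominator to get the reduced form.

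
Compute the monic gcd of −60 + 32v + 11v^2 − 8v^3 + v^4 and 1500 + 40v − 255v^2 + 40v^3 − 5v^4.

−6 − v + v^2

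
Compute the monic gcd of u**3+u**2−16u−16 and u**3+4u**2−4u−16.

Euclidean algorithm in ℚ[u]:
  u**3+u**2−16u−16 = (u**3+4u**2−4u−16) + (−3u**2−12u)
  u**3+4u**2−4u−16 = (−(1/3)u)(−3u**2−12u) + (−4u−16)
  −3u**2−12u = ((3/4)u)(−4u−16) + (0)
Last nonzero remainder: −4u−16. Dividing through by −4 gives the monic gcd u+4.

u+4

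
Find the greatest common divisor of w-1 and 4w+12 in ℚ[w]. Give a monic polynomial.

1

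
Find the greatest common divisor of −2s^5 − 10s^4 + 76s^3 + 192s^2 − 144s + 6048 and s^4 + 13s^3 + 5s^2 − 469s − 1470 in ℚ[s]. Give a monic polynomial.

Euclidean algorithm in ℚ[s]:
  −2s^5 − 10s^4 + 76s^3 + 192s^2 − 144s + 6048 = (−2s + 16)(s^4 + 13s^3 + 5s^2 − 469s − 1470) + (−122s^3 − 826s^2 + 4420s + 29568)
  s^4 + 13s^3 + 5s^2 − 469s − 1470 = (−(1/122)s − 190/3721)(−122s^3 − 826s^2 + 4420s + 29568) + (−(3525/3721)s^2 − (3525/3721)s + 148050/3721)
  −122s^3 − 826s^2 + 4420s + 29568 = ((453962/3525)s + 2619584/3525)(−(3525/3721)s^2 − (3525/3721)s + 148050/3721) + (0)
Last nonzero remainder: −(3525/3721)s^2 − (3525/3721)s + 148050/3721. Dividing through by −3525/3721 gives the monic gcd s^2 + s − 42.

s^2 + s − 42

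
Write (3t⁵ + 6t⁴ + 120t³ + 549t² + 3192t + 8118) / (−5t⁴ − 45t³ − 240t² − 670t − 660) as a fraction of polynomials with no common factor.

(−3t² + 15t − 123)/(5t + 10)

Repeated division with remainder:
  3t⁵ + 6t⁴ + 120t³ + 549t² + 3192t + 8118 = (−(3/5)t + 21/5)(−5t⁴ − 45t³ − 240t² − 670t − 660) + (165t³ + 1155t² + 5610t + 10890)
  −5t⁴ − 45t³ − 240t² − 670t − 660 = (−(1/33)t − 2/33)(165t³ + 1155t² + 5610t + 10890) + (0)
Last nonzero remainder: 165t³ + 1155t² + 5610t + 10890. Dividing through by 165 gives the monic gcd t³ + 7t² + 34t + 66.
Cancel t³ + 7t² + 34t + 66 from numerator and denominator to get the reduced form.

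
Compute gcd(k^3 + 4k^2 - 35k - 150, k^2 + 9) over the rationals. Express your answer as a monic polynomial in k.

1

By polynomial division,
  k^3 + 4k^2 - 35k - 150 = (k + 4)(k^2 + 9) + (-44k - 186)
  k^2 + 9 = (-(1/44)k + 93/968)(-44k - 186) + (13005/484)
  -44k - 186 = (-(21296/13005)k - 30008/4335)(13005/484) + (0)
The last nonzero remainder is the constant 13005/484, so the polynomials are coprime and gcd = 1.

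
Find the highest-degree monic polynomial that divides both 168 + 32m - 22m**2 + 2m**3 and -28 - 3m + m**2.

Euclidean algorithm in ℚ[m]:
  2m**3 - 22m**2 + 32m + 168 = (2m - 16)(m**2 - 3m - 28) + (40m - 280)
  m**2 - 3m - 28 = ((1/40)m + 1/10)(40m - 280) + (0)
Last nonzero remainder: 40m - 280. Dividing through by 40 gives the monic gcd m - 7.

-7 + m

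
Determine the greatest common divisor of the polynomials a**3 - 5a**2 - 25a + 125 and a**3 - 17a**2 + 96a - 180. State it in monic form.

a - 5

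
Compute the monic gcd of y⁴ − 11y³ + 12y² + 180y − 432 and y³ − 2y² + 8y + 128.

Apply the Euclidean algorithm:
  y⁴ − 11y³ + 12y² + 180y − 432 = (y − 9)(y³ − 2y² + 8y + 128) + (−14y² + 124y + 720)
  y³ − 2y² + 8y + 128 = (−(1/14)y − 24/49)(−14y² + 124y + 720) + ((5888/49)y + 23552/49)
  −14y² + 124y + 720 = (−(343/2944)y + 2205/1472)((5888/49)y + 23552/49) + (0)
Last nonzero remainder: (5888/49)y + 23552/49. Dividing through by 5888/49 gives the monic gcd y + 4.

y + 4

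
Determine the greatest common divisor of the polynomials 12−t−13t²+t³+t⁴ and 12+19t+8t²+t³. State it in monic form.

4+5t+t²

Repeated division with remainder:
  t⁴+t³−13t²−t+12 = (t−7)(t³+8t²+19t+12) + (24t²+120t+96)
  t³+8t²+19t+12 = ((1/24)t+1/8)(24t²+120t+96) + (0)
Last nonzero remainder: 24t²+120t+96. Dividing through by 24 gives the monic gcd t²+5t+4.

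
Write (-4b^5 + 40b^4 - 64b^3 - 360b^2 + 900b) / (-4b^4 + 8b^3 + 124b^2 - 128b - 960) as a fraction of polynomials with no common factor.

By polynomial division,
  -4b^5 + 40b^4 - 64b^3 - 360b^2 + 900b = (b - 8)(-4b^4 + 8b^3 + 124b^2 - 128b - 960) + (-124b^3 + 760b^2 + 836b - 7680)
  -4b^4 + 8b^3 + 124b^2 - 128b - 960 = ((1/31)b + 128/961)(-124b^3 + 760b^2 + 836b - 7680) + (-(4032/961)b^2 + (8064/961)b + 60480/961)
  -124b^3 + 760b^2 + 836b - 7680 = ((29791/1008)b - 7688/63)(-(4032/961)b^2 + (8064/961)b + 60480/961) + (0)
Last nonzero remainder: -(4032/961)b^2 + (8064/961)b + 60480/961. Dividing through by -4032/961 gives the monic gcd b^2 - 2b - 15.
Cancel b^2 - 2b - 15 from numerator and denominator to get the reduced form.

(b^3 - 8b^2 + 15b)/(b^2 - 16)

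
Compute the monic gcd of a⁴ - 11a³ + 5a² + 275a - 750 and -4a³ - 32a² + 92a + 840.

a - 5

By polynomial division,
  a⁴ - 11a³ + 5a² + 275a - 750 = (-(1/4)a + 19/4)(-4a³ - 32a² + 92a + 840) + (180a² + 48a - 4740)
  -4a³ - 32a² + 92a + 840 = (-(1/45)a - 116/675)(180a² + 48a - 4740) + (-(1144/225)a + 1144/45)
  180a² + 48a - 4740 = (-(10125/286)a - 53325/286)(-(1144/225)a + 1144/45) + (0)
Last nonzero remainder: -(1144/225)a + 1144/45. Dividing through by -1144/225 gives the monic gcd a - 5.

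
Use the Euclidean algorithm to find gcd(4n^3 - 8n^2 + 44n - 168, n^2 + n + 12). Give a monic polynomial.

1

Euclidean algorithm in ℚ[n]:
  4n^3 - 8n^2 + 44n - 168 = (4n - 12)(n^2 + n + 12) + (8n - 24)
  n^2 + n + 12 = ((1/8)n + 1/2)(8n - 24) + (24)
  8n - 24 = ((1/3)n - 1)(24) + (0)
The last nonzero remainder is the constant 24, so the polynomials are coprime and gcd = 1.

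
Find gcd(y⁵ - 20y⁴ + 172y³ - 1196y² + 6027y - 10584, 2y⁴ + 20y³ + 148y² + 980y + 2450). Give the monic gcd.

y² + 49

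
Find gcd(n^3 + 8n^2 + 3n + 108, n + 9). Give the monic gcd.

n + 9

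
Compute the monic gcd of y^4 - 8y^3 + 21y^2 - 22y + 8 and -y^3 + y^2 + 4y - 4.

y^2 - 3y + 2

Euclidean algorithm in ℚ[y]:
  y^4 - 8y^3 + 21y^2 - 22y + 8 = (-y + 7)(-y^3 + y^2 + 4y - 4) + (18y^2 - 54y + 36)
  -y^3 + y^2 + 4y - 4 = (-(1/18)y - 1/9)(18y^2 - 54y + 36) + (0)
Last nonzero remainder: 18y^2 - 54y + 36. Dividing through by 18 gives the monic gcd y^2 - 3y + 2.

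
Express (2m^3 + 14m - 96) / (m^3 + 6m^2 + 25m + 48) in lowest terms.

(2m - 6)/(m + 3)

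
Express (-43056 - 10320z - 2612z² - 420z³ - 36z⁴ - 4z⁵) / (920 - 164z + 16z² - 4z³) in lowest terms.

(234 + 51z + 8z² + z³)/(-5 + z)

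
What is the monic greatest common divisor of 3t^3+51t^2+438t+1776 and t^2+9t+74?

Apply the Euclidean algorithm:
  3t^3+51t^2+438t+1776 = (3t+24)(t^2+9t+74) + (0)
The last nonzero remainder t^2+9t+74 is already monic.

t^2+9t+74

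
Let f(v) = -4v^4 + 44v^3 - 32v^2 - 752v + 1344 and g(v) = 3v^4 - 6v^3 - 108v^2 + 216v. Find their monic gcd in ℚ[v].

v^2 - 8v + 12

Repeated division with remainder:
  -4v^4 + 44v^3 - 32v^2 - 752v + 1344 = (-4/3)(3v^4 - 6v^3 - 108v^2 + 216v) + (36v^3 - 176v^2 - 464v + 1344)
  3v^4 - 6v^3 - 108v^2 + 216v = ((1/12)v + 13/54)(36v^3 - 176v^2 - 464v + 1344) + (-(728/27)v^2 + (5824/27)v - 2912/9)
  36v^3 - 176v^2 - 464v + 1344 = (-(243/182)v - 54/13)(-(728/27)v^2 + (5824/27)v - 2912/9) + (0)
Last nonzero remainder: -(728/27)v^2 + (5824/27)v - 2912/9. Dividing through by -728/27 gives the monic gcd v^2 - 8v + 12.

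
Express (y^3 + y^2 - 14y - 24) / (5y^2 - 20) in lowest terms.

(y^2 - y - 12)/(5y - 10)

Repeated division with remainder:
  y^3 + y^2 - 14y - 24 = ((1/5)y + 1/5)(5y^2 - 20) + (-10y - 20)
  5y^2 - 20 = (-(1/2)y + 1)(-10y - 20) + (0)
Last nonzero remainder: -10y - 20. Dividing through by -10 gives the monic gcd y + 2.
Cancel y + 2 from numerator and denominator to get the reduced form.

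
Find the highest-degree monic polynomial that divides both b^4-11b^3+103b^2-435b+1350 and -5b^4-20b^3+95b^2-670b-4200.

b^2-7b+30

By polynomial division,
  b^4-11b^3+103b^2-435b+1350 = (-1/5)(-5b^4-20b^3+95b^2-670b-4200) + (-15b^3+122b^2-569b+510)
  -5b^4-20b^3+95b^2-670b-4200 = ((1/3)b+182/45)(-15b^3+122b^2-569b+510) + (-(9394/45)b^2+(65758/45)b-18788/3)
  -15b^3+122b^2-569b+510 = ((675/9394)b-765/9394)(-(9394/45)b^2+(65758/45)b-18788/3) + (0)
Last nonzero remainder: -(9394/45)b^2+(65758/45)b-18788/3. Dividing through by -9394/45 gives the monic gcd b^2-7b+30.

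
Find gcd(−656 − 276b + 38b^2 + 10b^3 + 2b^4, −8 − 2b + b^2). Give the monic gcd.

Repeated division with remainder:
  2b^4 + 10b^3 + 38b^2 − 276b − 656 = (2b^2 + 14b + 82)(b^2 − 2b − 8) + (0)
The last nonzero remainder b^2 − 2b − 8 is already monic.

−8 − 2b + b^2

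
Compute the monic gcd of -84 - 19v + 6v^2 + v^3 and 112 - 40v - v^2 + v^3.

-28 + 3v + v^2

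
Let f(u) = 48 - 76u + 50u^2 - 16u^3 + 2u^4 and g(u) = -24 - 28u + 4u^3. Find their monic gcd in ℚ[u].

-3 + u

Apply the Euclidean algorithm:
  2u^4 - 16u^3 + 50u^2 - 76u + 48 = ((1/2)u - 4)(4u^3 - 28u - 24) + (64u^2 - 176u - 48)
  4u^3 - 28u - 24 = ((1/16)u + 11/64)(64u^2 - 176u - 48) + ((21/4)u - 63/4)
  64u^2 - 176u - 48 = ((256/21)u + 64/21)((21/4)u - 63/4) + (0)
Last nonzero remainder: (21/4)u - 63/4. Dividing through by 21/4 gives the monic gcd u - 3.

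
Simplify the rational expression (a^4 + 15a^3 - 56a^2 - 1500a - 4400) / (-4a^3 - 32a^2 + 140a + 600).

(-a^3 - 5a^2 + 106a + 440)/(4a^2 - 8a - 60)

By polynomial division,
  a^4 + 15a^3 - 56a^2 - 1500a - 4400 = (-(1/4)a - 7/4)(-4a^3 - 32a^2 + 140a + 600) + (-77a^2 - 1105a - 3350)
  -4a^3 - 32a^2 + 140a + 600 = ((4/77)a - 1956/5929)(-77a^2 - 1105a - 3350) + (-(299520/5929)a - 2995200/5929)
  -77a^2 - 1105a - 3350 = ((456533/299520)a + 397243/59904)(-(299520/5929)a - 2995200/5929) + (0)
Last nonzero remainder: -(299520/5929)a - 2995200/5929. Dividing through by -299520/5929 gives the monic gcd a + 10.
Cancel a + 10 from numerator and denominator to get the reduced form.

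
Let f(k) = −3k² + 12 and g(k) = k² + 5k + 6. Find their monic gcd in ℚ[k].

k + 2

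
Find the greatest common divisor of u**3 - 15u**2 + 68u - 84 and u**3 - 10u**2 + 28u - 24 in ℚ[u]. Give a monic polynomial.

u**2 - 8u + 12

Repeated division with remainder:
  u**3 - 15u**2 + 68u - 84 = (u**3 - 10u**2 + 28u - 24) + (-5u**2 + 40u - 60)
  u**3 - 10u**2 + 28u - 24 = (-(1/5)u + 2/5)(-5u**2 + 40u - 60) + (0)
Last nonzero remainder: -5u**2 + 40u - 60. Dividing through by -5 gives the monic gcd u**2 - 8u + 12.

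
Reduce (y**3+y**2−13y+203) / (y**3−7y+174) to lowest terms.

(y+7)/(y+6)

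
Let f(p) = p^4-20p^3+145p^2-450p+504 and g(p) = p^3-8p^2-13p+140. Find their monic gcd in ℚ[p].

Repeated division with remainder:
  p^4-20p^3+145p^2-450p+504 = (p-12)(p^3-8p^2-13p+140) + (62p^2-746p+2184)
  p^3-8p^2-13p+140 = ((1/62)p+125/1922)(62p^2-746p+2184) + ((280/961)p-1960/961)
  62p^2-746p+2184 = ((29791/140)p-37479/35)((280/961)p-1960/961) + (0)
Last nonzero remainder: (280/961)p-1960/961. Dividing through by 280/961 gives the monic gcd p-7.

p-7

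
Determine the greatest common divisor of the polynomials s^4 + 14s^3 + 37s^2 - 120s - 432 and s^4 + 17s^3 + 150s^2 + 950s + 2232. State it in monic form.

s^2 + 13s + 36

Apply the Euclidean algorithm:
  s^4 + 14s^3 + 37s^2 - 120s - 432 = (s^4 + 17s^3 + 150s^2 + 950s + 2232) + (-3s^3 - 113s^2 - 1070s - 2664)
  s^4 + 17s^3 + 150s^2 + 950s + 2232 = (-(1/3)s + 62/9)(-3s^3 - 113s^2 - 1070s - 2664) + ((5146/9)s^2 + (66898/9)s + 20584)
  -3s^3 - 113s^2 - 1070s - 2664 = (-(27/5146)s - 333/2573)((5146/9)s^2 + (66898/9)s + 20584) + (0)
Last nonzero remainder: (5146/9)s^2 + (66898/9)s + 20584. Dividing through by 5146/9 gives the monic gcd s^2 + 13s + 36.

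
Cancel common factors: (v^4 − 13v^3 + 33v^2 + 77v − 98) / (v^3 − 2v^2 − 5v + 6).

Apply the Euclidean algorithm:
  v^4 − 13v^3 + 33v^2 + 77v − 98 = (v − 11)(v^3 − 2v^2 − 5v + 6) + (16v^2 + 16v − 32)
  v^3 − 2v^2 − 5v + 6 = ((1/16)v − 3/16)(16v^2 + 16v − 32) + (0)
Last nonzero remainder: 16v^2 + 16v − 32. Dividing through by 16 gives the monic gcd v^2 + v − 2.
Cancel v^2 + v − 2 from numerator and denominator to get the reduced form.

(v^2 − 14v + 49)/(v − 3)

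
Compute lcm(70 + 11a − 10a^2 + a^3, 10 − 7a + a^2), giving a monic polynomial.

Euclidean algorithm in ℚ[a]:
  a^3 − 10a^2 + 11a + 70 = (a − 3)(a^2 − 7a + 10) + (−20a + 100)
  a^2 − 7a + 10 = (−(1/20)a + 1/10)(−20a + 100) + (0)
Last nonzero remainder: −20a + 100. Dividing through by −20 gives the monic gcd a − 5.
Then lcm(f, g) = f·g / gcd(f, g); expanding and making the result monic gives the answer.

−140 + 48a + 31a^2 − 12a^3 + a^4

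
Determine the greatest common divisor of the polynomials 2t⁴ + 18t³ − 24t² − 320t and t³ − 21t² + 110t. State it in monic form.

Apply the Euclidean algorithm:
  2t⁴ + 18t³ − 24t² − 320t = (2t + 60)(t³ − 21t² + 110t) + (1016t² − 6920t)
  t³ − 21t² + 110t = ((1/1016)t − 901/64516)(1016t² − 6920t) + ((215460/16129)t)
  1016t² − 6920t = ((4096766/53865)t − 5580634/10773)((215460/16129)t) + (0)
Last nonzero remainder: (215460/16129)t. Dividing through by 215460/16129 gives the monic gcd t.

t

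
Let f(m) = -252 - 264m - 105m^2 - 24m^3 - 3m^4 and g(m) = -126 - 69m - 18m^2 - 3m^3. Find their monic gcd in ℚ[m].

42 + 23m + 6m^2 + m^3

By polynomial division,
  -3m^4 - 24m^3 - 105m^2 - 264m - 252 = (m + 2)(-3m^3 - 18m^2 - 69m - 126) + (0)
Last nonzero remainder: -3m^3 - 18m^2 - 69m - 126. Dividing through by -3 gives the monic gcd m^3 + 6m^2 + 23m + 42.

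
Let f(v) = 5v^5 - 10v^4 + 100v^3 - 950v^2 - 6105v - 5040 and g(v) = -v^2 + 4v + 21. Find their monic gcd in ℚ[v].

v^2 - 4v - 21

Apply the Euclidean algorithm:
  5v^5 - 10v^4 + 100v^3 - 950v^2 - 6105v - 5040 = (-5v^3 - 10v^2 - 245v - 240)(-v^2 + 4v + 21) + (0)
Last nonzero remainder: -v^2 + 4v + 21. Dividing through by -1 gives the monic gcd v^2 - 4v - 21.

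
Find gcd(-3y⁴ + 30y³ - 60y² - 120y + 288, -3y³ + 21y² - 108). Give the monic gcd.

y² - 4y - 12

Euclidean algorithm in ℚ[y]:
  -3y⁴ + 30y³ - 60y² - 120y + 288 = (y - 3)(-3y³ + 21y² - 108) + (3y² - 12y - 36)
  -3y³ + 21y² - 108 = (-y + 3)(3y² - 12y - 36) + (0)
Last nonzero remainder: 3y² - 12y - 36. Dividing through by 3 gives the monic gcd y² - 4y - 12.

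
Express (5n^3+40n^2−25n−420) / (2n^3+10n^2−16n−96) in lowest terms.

Repeated division with remainder:
  5n^3+40n^2−25n−420 = (5/2)(2n^3+10n^2−16n−96) + (15n^2+15n−180)
  2n^3+10n^2−16n−96 = ((2/15)n+8/15)(15n^2+15n−180) + (0)
Last nonzero remainder: 15n^2+15n−180. Dividing through by 15 gives the monic gcd n^2+n−12.
Cancel n^2+n−12 from numerator and denominator to get the reduced form.

(5n+35)/(2n+8)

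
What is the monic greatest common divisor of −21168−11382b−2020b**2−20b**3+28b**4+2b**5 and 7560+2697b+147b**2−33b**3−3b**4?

Apply the Euclidean algorithm:
  2b**5+28b**4−20b**3−2020b**2−11382b−21168 = (−(2/3)b−2)(−3b**4−33b**3+147b**2+2697b+7560) + (12b**3+72b**2−948b−6048)
  −3b**4−33b**3+147b**2+2697b+7560 = (−(1/4)b−5/4)(12b**3+72b**2−948b−6048) + (0)
Last nonzero remainder: 12b**3+72b**2−948b−6048. Dividing through by 12 gives the monic gcd b**3+6b**2−79b−504.

−504−79b+6b**2+b**3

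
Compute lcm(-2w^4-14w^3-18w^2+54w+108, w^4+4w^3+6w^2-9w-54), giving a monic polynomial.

By polynomial division,
  -2w^4-14w^3-18w^2+54w+108 = (-2)(w^4+4w^3+6w^2-9w-54) + (-6w^3-6w^2+36w)
  w^4+4w^3+6w^2-9w-54 = (-(1/6)w-1/2)(-6w^3-6w^2+36w) + (9w^2+9w-54)
  -6w^3-6w^2+36w = (-(2/3)w)(9w^2+9w-54) + (0)
Last nonzero remainder: 9w^2+9w-54. Dividing through by 9 gives the monic gcd w^2+w-6.
Then lcm(f, g) = f·g / gcd(f, g); expanding and making the result monic gives the answer.

w^6+10w^5+39w^4+63w^3-54w^2-405w-486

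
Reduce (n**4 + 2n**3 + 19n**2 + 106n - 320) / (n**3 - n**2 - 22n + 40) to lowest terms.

Repeated division with remainder:
  n**4 + 2n**3 + 19n**2 + 106n - 320 = (n + 3)(n**3 - n**2 - 22n + 40) + (44n**2 + 132n - 440)
  n**3 - n**2 - 22n + 40 = ((1/44)n - 1/11)(44n**2 + 132n - 440) + (0)
Last nonzero remainder: 44n**2 + 132n - 440. Dividing through by 44 gives the monic gcd n**2 + 3n - 10.
Cancel n**2 + 3n - 10 from numerator and denominator to get the reduced form.

(n**2 - n + 32)/(n - 4)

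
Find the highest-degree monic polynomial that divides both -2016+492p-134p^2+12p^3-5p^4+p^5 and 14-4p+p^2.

14-4p+p^2

Apply the Euclidean algorithm:
  p^5-5p^4+12p^3-134p^2+492p-2016 = (p^3-p^2-6p-144)(p^2-4p+14) + (0)
The last nonzero remainder p^2-4p+14 is already monic.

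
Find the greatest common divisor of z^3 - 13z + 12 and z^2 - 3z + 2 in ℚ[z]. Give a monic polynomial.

Apply the Euclidean algorithm:
  z^3 - 13z + 12 = (z + 3)(z^2 - 3z + 2) + (-6z + 6)
  z^2 - 3z + 2 = (-(1/6)z + 1/3)(-6z + 6) + (0)
Last nonzero remainder: -6z + 6. Dividing through by -6 gives the monic gcd z - 1.

z - 1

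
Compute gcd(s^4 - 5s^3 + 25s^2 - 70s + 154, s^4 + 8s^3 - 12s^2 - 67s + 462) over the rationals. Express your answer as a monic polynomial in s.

Euclidean algorithm in ℚ[s]:
  s^4 - 5s^3 + 25s^2 - 70s + 154 = (s^4 + 8s^3 - 12s^2 - 67s + 462) + (-13s^3 + 37s^2 - 3s - 308)
  s^4 + 8s^3 - 12s^2 - 67s + 462 = (-(1/13)s - 141/169)(-13s^3 + 37s^2 - 3s - 308) + ((3150/169)s^2 - (15750/169)s + 34650/169)
  -13s^3 + 37s^2 - 3s - 308 = (-(2197/3150)s - 338/225)((3150/169)s^2 - (15750/169)s + 34650/169) + (0)
Last nonzero remainder: (3150/169)s^2 - (15750/169)s + 34650/169. Dividing through by 3150/169 gives the monic gcd s^2 - 5s + 11.

s^2 - 5s + 11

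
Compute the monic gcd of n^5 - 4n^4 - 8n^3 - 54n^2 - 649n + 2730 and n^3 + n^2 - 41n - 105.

Repeated division with remainder:
  n^5 - 4n^4 - 8n^3 - 54n^2 - 649n + 2730 = (n^2 - 5n + 38)(n^3 + n^2 - 41n - 105) + (-192n^2 + 384n + 6720)
  n^3 + n^2 - 41n - 105 = (-(1/192)n - 1/64)(-192n^2 + 384n + 6720) + (0)
Last nonzero remainder: -192n^2 + 384n + 6720. Dividing through by -192 gives the monic gcd n^2 - 2n - 35.

n^2 - 2n - 35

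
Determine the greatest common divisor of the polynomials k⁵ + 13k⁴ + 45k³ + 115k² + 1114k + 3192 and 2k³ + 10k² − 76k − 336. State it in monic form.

k² + 11k + 28

Apply the Euclidean algorithm:
  k⁵ + 13k⁴ + 45k³ + 115k² + 1114k + 3192 = ((1/2)k² + 4k + 43/2)(2k³ + 10k² − 76k − 336) + (372k² + 4092k + 10416)
  2k³ + 10k² − 76k − 336 = ((1/186)k − 1/31)(372k² + 4092k + 10416) + (0)
Last nonzero remainder: 372k² + 4092k + 10416. Dividing through by 372 gives the monic gcd k² + 11k + 28.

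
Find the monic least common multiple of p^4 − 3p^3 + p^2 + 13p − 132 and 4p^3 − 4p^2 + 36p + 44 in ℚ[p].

Repeated division with remainder:
  p^4 − 3p^3 + p^2 + 13p − 132 = ((1/4)p − 1/2)(4p^3 − 4p^2 + 36p + 44) + (−10p^2 + 20p − 110)
  4p^3 − 4p^2 + 36p + 44 = (−(2/5)p − 2/5)(−10p^2 + 20p − 110) + (0)
Last nonzero remainder: −10p^2 + 20p − 110. Dividing through by −10 gives the monic gcd p^2 − 2p + 11.
Then lcm(f, g) = f·g / gcd(f, g); expanding and making the result monic gives the answer.

p^5 − 2p^4 − 2p^3 + 14p^2 − 119p − 132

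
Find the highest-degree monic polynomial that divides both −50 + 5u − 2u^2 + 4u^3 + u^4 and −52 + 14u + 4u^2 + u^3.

Repeated division with remainder:
  u^4 + 4u^3 − 2u^2 + 5u − 50 = (u)(u^3 + 4u^2 + 14u − 52) + (−16u^2 + 57u − 50)
  u^3 + 4u^2 + 14u − 52 = (−(1/16)u − 121/256)(−16u^2 + 57u − 50) + ((9681/256)u − 9681/128)
  −16u^2 + 57u − 50 = (−(4096/9681)u + 6400/9681)((9681/256)u − 9681/128) + (0)
Last nonzero remainder: (9681/256)u − 9681/128. Dividing through by 9681/256 gives the monic gcd u − 2.

−2 + u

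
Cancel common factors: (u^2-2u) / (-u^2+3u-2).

Euclidean algorithm in ℚ[u]:
  u^2-2u = (-1)(-u^2+3u-2) + (u-2)
  -u^2+3u-2 = (-u+1)(u-2) + (0)
The last nonzero remainder u-2 is already monic.
Cancel u-2 from numerator and denominator to get the reduced form.

(-u)/(u-1)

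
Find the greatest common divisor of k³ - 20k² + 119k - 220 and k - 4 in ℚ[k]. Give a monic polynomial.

k - 4

Apply the Euclidean algorithm:
  k³ - 20k² + 119k - 220 = (k² - 16k + 55)(k - 4) + (0)
The last nonzero remainder k - 4 is already monic.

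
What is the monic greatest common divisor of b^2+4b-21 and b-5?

1

Repeated division with remainder:
  b^2+4b-21 = (b+9)(b-5) + (24)
  b-5 = ((1/24)b-5/24)(24) + (0)
The last nonzero remainder is the constant 24, so the polynomials are coprime and gcd = 1.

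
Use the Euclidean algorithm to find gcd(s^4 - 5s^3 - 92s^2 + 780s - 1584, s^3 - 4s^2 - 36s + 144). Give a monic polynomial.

s^2 - 10s + 24

Euclidean algorithm in ℚ[s]:
  s^4 - 5s^3 - 92s^2 + 780s - 1584 = (s - 1)(s^3 - 4s^2 - 36s + 144) + (-60s^2 + 600s - 1440)
  s^3 - 4s^2 - 36s + 144 = (-(1/60)s - 1/10)(-60s^2 + 600s - 1440) + (0)
Last nonzero remainder: -60s^2 + 600s - 1440. Dividing through by -60 gives the monic gcd s^2 - 10s + 24.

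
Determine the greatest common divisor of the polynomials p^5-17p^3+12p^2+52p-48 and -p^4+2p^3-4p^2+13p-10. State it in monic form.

p^2-3p+2

By polynomial division,
  p^5-17p^3+12p^2+52p-48 = (-p-2)(-p^4+2p^3-4p^2+13p-10) + (-17p^3+17p^2+68p-68)
  -p^4+2p^3-4p^2+13p-10 = ((1/17)p-1/17)(-17p^3+17p^2+68p-68) + (-7p^2+21p-14)
  -17p^3+17p^2+68p-68 = ((17/7)p+34/7)(-7p^2+21p-14) + (0)
Last nonzero remainder: -7p^2+21p-14. Dividing through by -7 gives the monic gcd p^2-3p+2.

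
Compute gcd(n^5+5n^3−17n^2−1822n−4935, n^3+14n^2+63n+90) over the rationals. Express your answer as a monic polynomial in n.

Euclidean algorithm in ℚ[n]:
  n^5+5n^3−17n^2−1822n−4935 = (n^2−14n+138)(n^3+14n^2+63n+90) + (−1157n^2−9256n−17355)
  n^3+14n^2+63n+90 = (−(1/1157)n−6/1157)(−1157n^2−9256n−17355) + (0)
Last nonzero remainder: −1157n^2−9256n−17355. Dividing through by −1157 gives the monic gcd n^2+8n+15.

n^2+8n+15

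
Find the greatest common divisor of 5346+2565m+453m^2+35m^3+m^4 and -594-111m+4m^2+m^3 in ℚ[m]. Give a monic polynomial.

Repeated division with remainder:
  m^4+35m^3+453m^2+2565m+5346 = (m+31)(m^3+4m^2-111m-594) + (440m^2+6600m+23760)
  m^3+4m^2-111m-594 = ((1/440)m-1/40)(440m^2+6600m+23760) + (0)
Last nonzero remainder: 440m^2+6600m+23760. Dividing through by 440 gives the monic gcd m^2+15m+54.

54+15m+m^2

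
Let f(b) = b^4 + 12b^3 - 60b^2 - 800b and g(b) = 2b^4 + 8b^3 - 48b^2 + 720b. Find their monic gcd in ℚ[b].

b^2 + 10b

By polynomial division,
  b^4 + 12b^3 - 60b^2 - 800b = (1/2)(2b^4 + 8b^3 - 48b^2 + 720b) + (8b^3 - 36b^2 - 1160b)
  2b^4 + 8b^3 - 48b^2 + 720b = ((1/4)b + 17/8)(8b^3 - 36b^2 - 1160b) + ((637/2)b^2 + 3185b)
  8b^3 - 36b^2 - 1160b = ((16/637)b - 232/637)((637/2)b^2 + 3185b) + (0)
Last nonzero remainder: (637/2)b^2 + 3185b. Dividing through by 637/2 gives the monic gcd b^2 + 10b.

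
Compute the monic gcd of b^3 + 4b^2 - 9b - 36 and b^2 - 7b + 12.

b - 3

By polynomial division,
  b^3 + 4b^2 - 9b - 36 = (b + 11)(b^2 - 7b + 12) + (56b - 168)
  b^2 - 7b + 12 = ((1/56)b - 1/14)(56b - 168) + (0)
Last nonzero remainder: 56b - 168. Dividing through by 56 gives the monic gcd b - 3.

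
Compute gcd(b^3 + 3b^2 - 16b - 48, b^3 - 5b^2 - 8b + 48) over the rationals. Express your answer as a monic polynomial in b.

b^2 - b - 12

By polynomial division,
  b^3 + 3b^2 - 16b - 48 = (b^3 - 5b^2 - 8b + 48) + (8b^2 - 8b - 96)
  b^3 - 5b^2 - 8b + 48 = ((1/8)b - 1/2)(8b^2 - 8b - 96) + (0)
Last nonzero remainder: 8b^2 - 8b - 96. Dividing through by 8 gives the monic gcd b^2 - b - 12.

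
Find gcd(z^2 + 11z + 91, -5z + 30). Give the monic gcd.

Apply the Euclidean algorithm:
  z^2 + 11z + 91 = (-(1/5)z - 17/5)(-5z + 30) + (193)
  -5z + 30 = (-(5/193)z + 30/193)(193) + (0)
The last nonzero remainder is the constant 193, so the polynomials are coprime and gcd = 1.

1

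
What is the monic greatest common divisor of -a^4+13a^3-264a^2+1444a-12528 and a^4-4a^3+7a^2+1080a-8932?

By polynomial division,
  -a^4+13a^3-264a^2+1444a-12528 = (-1)(a^4-4a^3+7a^2+1080a-8932) + (9a^3-257a^2+2524a-21460)
  a^4-4a^3+7a^2+1080a-8932 = ((1/9)a+221/81)(9a^3-257a^2+2524a-21460) + ((34648/81)a^2-(277184/81)a+4019168/81)
  9a^3-257a^2+2524a-21460 = ((729/34648)a-14985/34648)((34648/81)a^2-(277184/81)a+4019168/81) + (0)
Last nonzero remainder: (34648/81)a^2-(277184/81)a+4019168/81. Dividing through by 34648/81 gives the monic gcd a^2-8a+116.

a^2-8a+116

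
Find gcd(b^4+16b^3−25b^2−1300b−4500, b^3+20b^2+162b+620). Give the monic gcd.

By polynomial division,
  b^4+16b^3−25b^2−1300b−4500 = (b−4)(b^3+20b^2+162b+620) + (−107b^2−1272b−2020)
  b^3+20b^2+162b+620 = (−(1/107)b−868/11449)(−107b^2−1272b−2020) + ((534502/11449)b+5345020/11449)
  −107b^2−1272b−2020 = (−(1225043/534502)b−1156349/267251)((534502/11449)b+5345020/11449) + (0)
Last nonzero remainder: (534502/11449)b+5345020/11449. Dividing through by 534502/11449 gives the monic gcd b+10.

b+10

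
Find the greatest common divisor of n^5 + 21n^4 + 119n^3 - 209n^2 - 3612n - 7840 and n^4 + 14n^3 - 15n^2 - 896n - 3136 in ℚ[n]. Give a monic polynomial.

n^3 + 22n^2 + 161n + 392

Euclidean algorithm in ℚ[n]:
  n^5 + 21n^4 + 119n^3 - 209n^2 - 3612n - 7840 = (n + 7)(n^4 + 14n^3 - 15n^2 - 896n - 3136) + (36n^3 + 792n^2 + 5796n + 14112)
  n^4 + 14n^3 - 15n^2 - 896n - 3136 = ((1/36)n - 2/9)(36n^3 + 792n^2 + 5796n + 14112) + (0)
Last nonzero remainder: 36n^3 + 792n^2 + 5796n + 14112. Dividing through by 36 gives the monic gcd n^3 + 22n^2 + 161n + 392.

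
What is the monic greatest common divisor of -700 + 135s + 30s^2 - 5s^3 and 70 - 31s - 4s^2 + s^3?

-35 - 2s + s^2

Repeated division with remainder:
  -5s^3 + 30s^2 + 135s - 700 = (-5)(s^3 - 4s^2 - 31s + 70) + (10s^2 - 20s - 350)
  s^3 - 4s^2 - 31s + 70 = ((1/10)s - 1/5)(10s^2 - 20s - 350) + (0)
Last nonzero remainder: 10s^2 - 20s - 350. Dividing through by 10 gives the monic gcd s^2 - 2s - 35.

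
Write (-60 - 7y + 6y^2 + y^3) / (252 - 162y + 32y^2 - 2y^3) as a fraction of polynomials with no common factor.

Repeated division with remainder:
  y^3 + 6y^2 - 7y - 60 = (-1/2)(-2y^3 + 32y^2 - 162y + 252) + (22y^2 - 88y + 66)
  -2y^3 + 32y^2 - 162y + 252 = (-(1/11)y + 12/11)(22y^2 - 88y + 66) + (-60y + 180)
  22y^2 - 88y + 66 = (-(11/30)y + 11/30)(-60y + 180) + (0)
Last nonzero remainder: -60y + 180. Dividing through by -60 gives the monic gcd y - 3.
Cancel y - 3 from numerator and denominator to get the reduced form.

(-20 - 9y - y^2)/(84 - 26y + 2y^2)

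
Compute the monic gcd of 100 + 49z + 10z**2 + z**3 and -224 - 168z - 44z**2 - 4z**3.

4 + z

Apply the Euclidean algorithm:
  z**3 + 10z**2 + 49z + 100 = (-1/4)(-4z**3 - 44z**2 - 168z - 224) + (-z**2 + 7z + 44)
  -4z**3 - 44z**2 - 168z - 224 = (4z + 72)(-z**2 + 7z + 44) + (-848z - 3392)
  -z**2 + 7z + 44 = ((1/848)z - 11/848)(-848z - 3392) + (0)
Last nonzero remainder: -848z - 3392. Dividing through by -848 gives the monic gcd z + 4.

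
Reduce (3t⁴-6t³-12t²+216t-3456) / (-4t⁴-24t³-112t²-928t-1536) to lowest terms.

Repeated division with remainder:
  3t⁴-6t³-12t²+216t-3456 = (-3/4)(-4t⁴-24t³-112t²-928t-1536) + (-24t³-96t²-480t-4608)
  -4t⁴-24t³-112t²-928t-1536 = ((1/6)t+1/3)(-24t³-96t²-480t-4608) + (0)
Last nonzero remainder: -24t³-96t²-480t-4608. Dividing through by -24 gives the monic gcd t³+4t²+20t+192.
Cancel t³+4t²+20t+192 from numerator and denominator to get the reduced form.

(-3t+18)/(4t+8)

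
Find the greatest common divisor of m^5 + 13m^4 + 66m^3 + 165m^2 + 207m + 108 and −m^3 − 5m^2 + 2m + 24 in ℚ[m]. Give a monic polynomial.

By polynomial division,
  m^5 + 13m^4 + 66m^3 + 165m^2 + 207m + 108 = (−m^2 − 8m − 28)(−m^3 − 5m^2 + 2m + 24) + (65m^2 + 455m + 780)
  −m^3 − 5m^2 + 2m + 24 = (−(1/65)m + 2/65)(65m^2 + 455m + 780) + (0)
Last nonzero remainder: 65m^2 + 455m + 780. Dividing through by 65 gives the monic gcd m^2 + 7m + 12.

m^2 + 7m + 12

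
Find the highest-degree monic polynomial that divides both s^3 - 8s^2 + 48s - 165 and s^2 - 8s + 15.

Apply the Euclidean algorithm:
  s^3 - 8s^2 + 48s - 165 = (s)(s^2 - 8s + 15) + (33s - 165)
  s^2 - 8s + 15 = ((1/33)s - 1/11)(33s - 165) + (0)
Last nonzero remainder: 33s - 165. Dividing through by 33 gives the monic gcd s - 5.

s - 5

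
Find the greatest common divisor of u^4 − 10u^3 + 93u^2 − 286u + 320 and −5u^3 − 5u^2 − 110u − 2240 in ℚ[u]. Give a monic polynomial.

u^2 − 6u + 64

Apply the Euclidean algorithm:
  u^4 − 10u^3 + 93u^2 − 286u + 320 = (−(1/5)u + 11/5)(−5u^3 − 5u^2 − 110u − 2240) + (82u^2 − 492u + 5248)
  −5u^3 − 5u^2 − 110u − 2240 = (−(5/82)u − 35/82)(82u^2 − 492u + 5248) + (0)
Last nonzero remainder: 82u^2 − 492u + 5248. Dividing through by 82 gives the monic gcd u^2 − 6u + 64.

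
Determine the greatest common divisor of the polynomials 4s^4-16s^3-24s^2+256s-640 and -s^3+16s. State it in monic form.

s^2-16

Repeated division with remainder:
  4s^4-16s^3-24s^2+256s-640 = (-4s+16)(-s^3+16s) + (40s^2-640)
  -s^3+16s = (-(1/40)s)(40s^2-640) + (0)
Last nonzero remainder: 40s^2-640. Dividing through by 40 gives the monic gcd s^2-16.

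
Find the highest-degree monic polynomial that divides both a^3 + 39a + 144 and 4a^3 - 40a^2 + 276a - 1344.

Apply the Euclidean algorithm:
  a^3 + 39a + 144 = (1/4)(4a^3 - 40a^2 + 276a - 1344) + (10a^2 - 30a + 480)
  4a^3 - 40a^2 + 276a - 1344 = ((2/5)a - 14/5)(10a^2 - 30a + 480) + (0)
Last nonzero remainder: 10a^2 - 30a + 480. Dividing through by 10 gives the monic gcd a^2 - 3a + 48.

a^2 - 3a + 48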